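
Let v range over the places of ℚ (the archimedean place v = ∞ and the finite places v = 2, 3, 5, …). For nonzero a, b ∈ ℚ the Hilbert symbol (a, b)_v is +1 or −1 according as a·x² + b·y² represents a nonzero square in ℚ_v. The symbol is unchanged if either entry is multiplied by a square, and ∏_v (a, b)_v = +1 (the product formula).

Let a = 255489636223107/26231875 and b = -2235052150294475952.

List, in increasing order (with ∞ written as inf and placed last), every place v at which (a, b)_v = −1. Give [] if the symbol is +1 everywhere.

[11, 17, 41, 43]

(a, b) ≡ (3553, -1763) mod (ℚ^×)²; places V = {2, 3, 5, 11, 13, 17, 19, 41, 43, 47, ∞}.
(a,b)_11: α=1, u≡9; β=2, v≡6 (mod 11); (9|11)=+1, (6|11)=-1; sign (−1)^0·+1^2·-1^1 = -1.
(a,b)_47: α=-2, u≡7; β=0, v≡46 (mod 47); (7|47)=+1, (46|47)=-1; sign (−1)^0·+1^0·-1^-2 = +1.
(a,b)_3: α=2, u≡1; β=6, v≡1 (mod 3); (1|3)=+1, (1|3)=+1; sign (−1)^0·+1^6·+1^2 = +1.
(a,b)_17: α=3, u≡3; β=2, v≡7 (mod 17); (3|17)=-1, (7|17)=-1; sign (−1)^0·-1^2·-1^3 = -1.
(a,b)_∞: sgn(3553)=+, sgn(-1763)=−, so +1.
(a,b)_5: α=-4, u≡2; β=0, v≡3 (mod 5); (2|5)=-1, (3|5)=-1; sign (−1)^0·-1^0·-1^-4 = +1.
(a,b)_19: α=-1, u≡4; β=0, v≡7 (mod 19); (4|19)=+1, (7|19)=+1; sign (−1)^0·+1^0·+1^-1 = +1.
(a,b)_43: α=2, u≡20; β=3, v≡20 (mod 43); (20|43)=-1, (20|43)=-1; sign (−1)^0·-1^3·-1^2 = -1.
(a,b)_41: α=2, u≡12; β=3, v≡25 (mod 41); (12|41)=-1, (25|41)=+1; sign (−1)^0·-1^3·+1^2 = -1.
(a,b)_13: α=2, u≡3; β=0, v≡2 (mod 13); (3|13)=+1, (2|13)=-1; sign (−1)^0·+1^0·-1^2 = +1.
(a,b)_2: α=0, β=4; u≡1, v≡5 (mod 8); ε(u)ε(v)=0·0, αω(v)=0·1, βω(u)=4·0; sum ≡ 0  ⇒  +1.
(3553, -1763 / ℚ) ramifies at {11, 17, 41, 43}: a division algebra.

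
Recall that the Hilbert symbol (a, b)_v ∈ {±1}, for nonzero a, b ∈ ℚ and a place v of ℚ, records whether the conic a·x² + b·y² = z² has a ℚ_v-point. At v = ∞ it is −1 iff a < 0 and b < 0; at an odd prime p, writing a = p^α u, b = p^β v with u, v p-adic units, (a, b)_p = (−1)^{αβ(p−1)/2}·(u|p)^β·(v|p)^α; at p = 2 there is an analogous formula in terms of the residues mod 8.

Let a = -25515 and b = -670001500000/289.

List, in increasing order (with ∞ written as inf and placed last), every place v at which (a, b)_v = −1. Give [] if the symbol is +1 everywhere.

Mod squares: a ≡ -35, b ≡ -54694. Check v ∈ {∞, 2, 3, 5, 7, 17, 23, 29, 41}.
v=41: a=41^0·(≡28), b=41^1·(≡26) mod 41; (28|41)=-1, (26|41)=-1; (−1)^{0·1·20}·(-1)^1·(-1)^0 = -1.
v=7: a=7^1·(≡2), b=7^2·(≡4) mod 7; (2|7)=+1, (4|7)=+1; (−1)^{1·2·3}·(+1)^2·(+1)^1 = +1.
v=2: v_2(a)=0, v_2(b)=5; units ≡ 5, 5 (mod 8); ε·ε+αω+βω = 0·0+0·1+5·1 ≡ 1  ⇒  (a,b)_2 = -1.
v=29: a=29^0·(≡5), b=29^1·(≡23) mod 29; (5|29)=+1, (23|29)=+1; (−1)^{0·1·14}·(+1)^1·(+1)^0 = +1.
v=3: a=3^6·(≡1), b=3^0·(≡2) mod 3; (1|3)=+1, (2|3)=-1; (−1)^{6·0·1}·(+1)^0·(-1)^6 = +1.
v=23: a=23^0·(≡15), b=23^1·(≡19) mod 23; (15|23)=-1, (19|23)=-1; (−1)^{0·1·11}·(-1)^1·(-1)^0 = -1.
v=5: a=5^1·(≡2), b=5^6·(≡1) mod 5; (2|5)=-1, (1|5)=+1; (−1)^{1·6·2}·(-1)^6·(+1)^1 = +1.
v=17: a=17^0·(≡2), b=17^-2·(≡14) mod 17; (2|17)=+1, (14|17)=-1; (−1)^{0·-2·8}·(+1)^-2·(-1)^0 = +1.
v=∞: -35 < 0 and -54694 < 0  ⇒  (a,b)_∞ = -1.
(-35, -54694 / ℚ) ramifies at {2, 23, 41, ∞}: a division algebra.

[2, 23, 41, inf]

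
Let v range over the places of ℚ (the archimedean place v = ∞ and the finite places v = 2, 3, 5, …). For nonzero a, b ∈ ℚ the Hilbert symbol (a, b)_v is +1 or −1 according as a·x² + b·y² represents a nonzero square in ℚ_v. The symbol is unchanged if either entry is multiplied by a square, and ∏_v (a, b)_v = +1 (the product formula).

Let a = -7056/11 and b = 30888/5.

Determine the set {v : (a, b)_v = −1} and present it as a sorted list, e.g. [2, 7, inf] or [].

[2, 13]

(a, b) ≡ (-11, 4290) mod (ℚ^×)²; places V = {2, 3, 5, 7, 11, 13, ∞}.
(a,b)_11: α=-1, u≡6; β=1, v≡5 (mod 11); (6|11)=-1, (5|11)=+1; sign (−1)^1·-1^1·+1^-1 = +1.
(a,b)_3: α=2, u≡1; β=3, v≡2 (mod 3); (1|3)=+1, (2|3)=-1; sign (−1)^0·+1^3·-1^2 = +1.
(a,b)_2: α=4, β=3; u≡5, v≡1 (mod 8); ε(u)ε(v)=0·0, αω(v)=4·0, βω(u)=3·1; sum ≡ 1  ⇒  -1.
(a,b)_∞: sgn(-11)=−, sgn(4290)=+, so +1.
(a,b)_5: α=0, u≡4; β=-1, v≡3 (mod 5); (4|5)=+1, (3|5)=-1; sign (−1)^0·+1^-1·-1^0 = +1.
(a,b)_13: α=0, u≡5; β=1, v≡2 (mod 13); (5|13)=-1, (2|13)=-1; sign (−1)^0·-1^1·-1^0 = -1.
(a,b)_7: α=2, u≡6; β=0, v≡5 (mod 7); (6|7)=-1, (5|7)=-1; sign (−1)^0·-1^0·-1^2 = +1.
|Ram(-11, 4290)| = 2, even; anisotropic at {2, 13}.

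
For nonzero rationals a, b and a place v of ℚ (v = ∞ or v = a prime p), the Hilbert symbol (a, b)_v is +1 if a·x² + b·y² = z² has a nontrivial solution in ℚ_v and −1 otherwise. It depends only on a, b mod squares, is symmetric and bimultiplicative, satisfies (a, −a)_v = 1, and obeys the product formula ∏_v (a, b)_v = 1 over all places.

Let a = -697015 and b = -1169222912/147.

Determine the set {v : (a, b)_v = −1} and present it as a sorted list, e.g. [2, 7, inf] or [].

(a, b) ≡ (-697015, -8151) mod (ℚ^×)²; places V = {2, 3, 5, 7, 11, 13, 19, 23, 29, 41, ∞}.
(a,b)_2: α=0, β=8; u≡1, v≡1 (mod 8); ε(u)ε(v)=0·0, αω(v)=0·0, βω(u)=8·0; sum ≡ 0  ⇒  +1.
(a,b)_41: α=0, u≡26; β=2, v≡33 (mod 41); (26|41)=-1, (33|41)=+1; sign (−1)^0·-1^2·+1^0 = +1.
(a,b)_29: α=1, u≡6; β=0, v≡8 (mod 29); (6|29)=+1, (8|29)=-1; sign (−1)^0·+1^0·-1^1 = -1.
(a,b)_11: α=1, u≡6; β=1, v≡2 (mod 11); (6|11)=-1, (2|11)=-1; sign (−1)^1·-1^1·-1^1 = -1.
(a,b)_∞: sgn(-697015)=−, sgn(-8151)=−, so -1.
(a,b)_5: α=1, u≡2; β=0, v≡4 (mod 5); (2|5)=-1, (4|5)=+1; sign (−1)^0·-1^0·+1^1 = +1.
(a,b)_3: α=0, u≡2; β=-1, v≡1 (mod 3); (2|3)=-1, (1|3)=+1; sign (−1)^0·-1^-1·+1^0 = -1.
(a,b)_19: α=1, u≡4; β=1, v≡10 (mod 19); (4|19)=+1, (10|19)=-1; sign (−1)^1·+1^1·-1^1 = +1.
(a,b)_23: α=1, u≡9; β=0, v≡21 (mod 23); (9|23)=+1, (21|23)=-1; sign (−1)^0·+1^0·-1^1 = -1.
(a,b)_7: α=0, u≡3; β=-2, v≡1 (mod 7); (3|7)=-1, (1|7)=+1; sign (−1)^0·-1^-2·+1^0 = +1.
(a,b)_13: α=0, u≡6; β=1, v≡4 (mod 13); (6|13)=-1, (4|13)=+1; sign (−1)^0·-1^1·+1^0 = -1.
Ram(-697015, -8151) = {3, 11, 13, 23, 29, ∞}; no ℚ_3-point on the conic.

[3, 11, 13, 23, 29, inf]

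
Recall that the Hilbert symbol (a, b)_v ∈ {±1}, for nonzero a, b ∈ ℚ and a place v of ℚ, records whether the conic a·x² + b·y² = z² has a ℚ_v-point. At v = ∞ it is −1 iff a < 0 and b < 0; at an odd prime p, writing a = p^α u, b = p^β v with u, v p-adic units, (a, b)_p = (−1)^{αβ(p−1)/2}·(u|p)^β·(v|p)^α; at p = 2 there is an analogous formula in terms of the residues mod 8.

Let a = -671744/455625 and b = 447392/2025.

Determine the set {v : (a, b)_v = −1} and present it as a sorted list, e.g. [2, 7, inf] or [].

[31, 41]

Mod squares: a ≡ -41, b ≡ 27962. Check v ∈ {∞, 2, 3, 5, 11, 31, 41}.
v=3: a=3^-6·(≡1), b=3^-4·(≡2) mod 3; (1|3)=+1, (2|3)=-1; (−1)^{-6·-4·1}·(+1)^-4·(-1)^-6 = +1.
v=41: a=41^1·(≡39), b=41^1·(≡26) mod 41; (39|41)=+1, (26|41)=-1; (−1)^{1·1·20}·(+1)^1·(-1)^1 = -1.
v=2: v_2(a)=14, v_2(b)=5; units ≡ 7, 5 (mod 8); ε·ε+αω+βω = 1·0+14·1+5·0 ≡ 0  ⇒  (a,b)_2 = +1.
v=31: a=31^0·(≡29), b=31^1·(≡11) mod 31; (29|31)=-1, (11|31)=-1; (−1)^{0·1·15}·(-1)^1·(-1)^0 = -1.
v=∞: -41 < 0 and 27962 > 0  ⇒  (a,b)_∞ = +1.
v=5: a=5^-4·(≡4), b=5^-2·(≡2) mod 5; (4|5)=+1, (2|5)=-1; (−1)^{-4·-2·2}·(+1)^-2·(-1)^-4 = +1.
v=11: a=11^0·(≡3), b=11^1·(≡5) mod 11; (3|11)=+1, (5|11)=+1; (−1)^{0·1·5}·(+1)^1·(+1)^0 = +1.
Ram(-41, 27962) = {31, 41}; no ℚ_31-point on the conic.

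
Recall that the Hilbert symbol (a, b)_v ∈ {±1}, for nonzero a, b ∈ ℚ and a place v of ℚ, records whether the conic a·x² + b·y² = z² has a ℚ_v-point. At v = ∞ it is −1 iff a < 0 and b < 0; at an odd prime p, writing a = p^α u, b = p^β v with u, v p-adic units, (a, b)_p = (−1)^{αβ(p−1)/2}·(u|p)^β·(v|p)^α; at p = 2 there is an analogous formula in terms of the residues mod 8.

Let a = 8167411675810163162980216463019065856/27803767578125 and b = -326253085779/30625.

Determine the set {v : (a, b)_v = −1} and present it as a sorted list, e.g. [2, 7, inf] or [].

Mod squares: a ≡ 2748730, b ≡ -824619. Check v ∈ {∞, 2, 3, 5, 7, 11, 17, 19, 23, 37}.
v=19: a=19^3·(≡17), b=19^1·(≡13) mod 19; (17|19)=+1, (13|19)=-1; (−1)^{3·1·9}·(+1)^1·(-1)^3 = +1.
v=7: a=7^-6·(≡5), b=7^-2·(≡1) mod 7; (5|7)=-1, (1|7)=+1; (−1)^{-6·-2·3}·(-1)^-2·(+1)^-6 = +1.
v=5: a=5^-9·(≡4), b=5^-4·(≡4) mod 5; (4|5)=+1, (4|5)=+1; (−1)^{-9·-4·2}·(+1)^-4·(+1)^-9 = +1.
v=3: a=3^8·(≡1), b=3^1·(≡2) mod 3; (1|3)=+1, (2|3)=-1; (−1)^{8·1·1}·(+1)^1·(-1)^8 = +1.
v=∞: 2748730 > 0 and -824619 < 0  ⇒  (a,b)_∞ = +1.
v=23: a=23^1·(≡3), b=23^1·(≡6) mod 23; (3|23)=+1, (6|23)=+1; (−1)^{1·1·11}·(+1)^1·(+1)^1 = -1.
v=17: a=17^9·(≡7), b=17^3·(≡6) mod 17; (7|17)=-1, (6|17)=-1; (−1)^{9·3·8}·(-1)^3·(-1)^9 = +1.
v=37: a=37^9·(≡15), b=37^3·(≡22) mod 37; (15|37)=-1, (22|37)=-1; (−1)^{9·3·18}·(-1)^3·(-1)^9 = +1.
v=2: v_2(a)=9, v_2(b)=0; units ≡ 5, 5 (mod 8); ε·ε+αω+βω = 0·0+9·1+0·1 ≡ 1  ⇒  (a,b)_2 = -1.
v=11: a=11^-2·(≡8), b=11^0·(≡6) mod 11; (8|11)=-1, (6|11)=-1; (−1)^{-2·0·5}·(-1)^0·(-1)^-2 = +1.
(2748730, -824619 / ℚ) ramifies at {2, 23}: a division algebra.

[2, 23]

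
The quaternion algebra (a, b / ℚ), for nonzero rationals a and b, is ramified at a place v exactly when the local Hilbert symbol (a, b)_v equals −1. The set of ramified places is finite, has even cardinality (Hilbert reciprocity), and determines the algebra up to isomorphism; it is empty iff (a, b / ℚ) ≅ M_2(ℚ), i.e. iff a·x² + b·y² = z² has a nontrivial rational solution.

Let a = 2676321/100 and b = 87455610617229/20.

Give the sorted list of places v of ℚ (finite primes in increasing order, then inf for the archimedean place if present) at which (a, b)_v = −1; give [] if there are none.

(a, b) ≡ (33041, 4945) mod (ℚ^×)²; places V = {2, 3, 5, 19, 23, 37, 43, 47, ∞}.
(a,b)_23: α=0, u≡8; β=1, v≡4 (mod 23); (8|23)=+1, (4|23)=+1; sign (−1)^0·+1^1·+1^0 = +1.
(a,b)_47: α=1, u≡20; β=2, v≡23 (mod 47); (20|47)=-1, (23|47)=-1; sign (−1)^0·-1^2·-1^1 = -1.
(a,b)_43: α=0, u≡40; β=1, v≡26 (mod 43); (40|43)=+1, (26|43)=-1; sign (−1)^0·+1^1·-1^0 = +1.
(a,b)_3: α=4, u≡2; β=4, v≡1 (mod 3); (2|3)=-1, (1|3)=+1; sign (−1)^0·-1^4·+1^4 = +1.
(a,b)_37: α=1, u≡17; β=2, v≡5 (mod 37); (17|37)=-1, (5|37)=-1; sign (−1)^0·-1^2·-1^1 = -1.
(a,b)_5: α=-2, u≡4; β=-1, v≡1 (mod 5); (4|5)=+1, (1|5)=+1; sign (−1)^0·+1^-1·+1^-2 = +1.
(a,b)_2: α=-2, β=-2; u≡1, v≡1 (mod 8); ε(u)ε(v)=0·0, αω(v)=-2·0, βω(u)=-2·0; sum ≡ 0  ⇒  +1.
(a,b)_19: α=1, u≡10; β=2, v≡6 (mod 19); (10|19)=-1, (6|19)=+1; sign (−1)^0·-1^2·+1^1 = +1.
(a,b)_∞: sgn(33041)=+, sgn(4945)=+, so +1.
|Ram(33041, 4945)| = 2, even; anisotropic at {37, 47}.

[37, 47]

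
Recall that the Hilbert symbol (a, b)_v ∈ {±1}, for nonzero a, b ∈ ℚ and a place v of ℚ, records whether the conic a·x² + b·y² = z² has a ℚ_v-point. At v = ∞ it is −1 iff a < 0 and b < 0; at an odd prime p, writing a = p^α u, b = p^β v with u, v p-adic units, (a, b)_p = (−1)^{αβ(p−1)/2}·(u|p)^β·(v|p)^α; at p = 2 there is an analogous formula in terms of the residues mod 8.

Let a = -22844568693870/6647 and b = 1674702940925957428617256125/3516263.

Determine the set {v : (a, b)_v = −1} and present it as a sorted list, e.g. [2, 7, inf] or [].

Mod squares: a ≡ -55136290, b ≡ 24035. Check v ∈ {∞, 2, 3, 5, 7, 11, 13, 17, 19, 23, 31, 37}.
v=19: a=19^1·(≡4), b=19^3·(≡1) mod 19; (4|19)=+1, (1|19)=+1; (−1)^{1·3·9}·(+1)^3·(+1)^1 = -1.
v=5: a=5^1·(≡3), b=5^3·(≡3) mod 5; (3|5)=-1, (3|5)=-1; (−1)^{1·3·2}·(-1)^3·(-1)^1 = +1.
v=2: v_2(a)=1, v_2(b)=0; units ≡ 7, 3 (mod 8); ε·ε+αω+βω = 1·1+1·1+0·0 ≡ 0  ⇒  (a,b)_2 = +1.
v=11: a=11^1·(≡7), b=11^7·(≡10) mod 11; (7|11)=-1, (10|11)=-1; (−1)^{1·7·5}·(-1)^7·(-1)^1 = -1.
v=23: a=23^-1·(≡11), b=23^-3·(≡19) mod 23; (11|23)=-1, (19|23)=-1; (−1)^{-1·-3·11}·(-1)^-3·(-1)^-1 = -1.
v=17: a=17^-2·(≡3), b=17^-2·(≡5) mod 17; (3|17)=-1, (5|17)=-1; (−1)^{-2·-2·8}·(-1)^-2·(-1)^-2 = +1.
v=37: a=37^1·(≡5), b=37^0·(≡15) mod 37; (5|37)=-1, (15|37)=-1; (−1)^{1·0·18}·(-1)^0·(-1)^1 = -1.
v=13: a=13^0·(≡3), b=13^6·(≡11) mod 13; (3|13)=+1, (11|13)=-1; (−1)^{0·6·6}·(+1)^6·(-1)^0 = +1.
v=7: a=7^6·(≡4), b=7^4·(≡1) mod 7; (4|7)=+1, (1|7)=+1; (−1)^{6·4·3}·(+1)^4·(+1)^6 = +1.
v=31: a=31^1·(≡9), b=31^2·(≡4) mod 31; (9|31)=+1, (4|31)=+1; (−1)^{1·2·15}·(+1)^2·(+1)^1 = +1.
v=∞: -55136290 < 0 and 24035 > 0  ⇒  (a,b)_∞ = +1.
v=3: a=3^4·(≡2), b=3^2·(≡2) mod 3; (2|3)=-1, (2|3)=-1; (−1)^{4·2·1}·(-1)^2·(-1)^4 = +1.
Ram(-55136290, 24035) = {11, 19, 23, 37}; no ℚ_11-point on the conic.

[11, 19, 23, 37]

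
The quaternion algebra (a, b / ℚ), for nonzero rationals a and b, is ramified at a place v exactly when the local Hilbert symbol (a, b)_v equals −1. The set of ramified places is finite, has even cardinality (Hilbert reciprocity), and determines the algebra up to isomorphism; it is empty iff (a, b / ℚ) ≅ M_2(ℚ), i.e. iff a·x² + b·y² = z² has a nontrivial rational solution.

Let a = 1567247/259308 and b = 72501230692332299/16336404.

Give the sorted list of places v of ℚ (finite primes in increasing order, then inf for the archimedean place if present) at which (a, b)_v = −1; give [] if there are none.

(a, b) ≡ (16269, 1480479) mod (ℚ^×)²; places V = {2, 3, 7, 11, 13, 17, 29, ∞}.
(a,b)_3: α=-3, u≡2; β=-5, v≡2 (mod 3); (2|3)=-1, (2|3)=-1; sign (−1)^1·-1^-5·-1^-3 = -1.
(a,b)_11: α=1, u≡1; β=5, v≡1 (mod 11); (1|11)=+1, (1|11)=+1; sign (−1)^1·+1^5·+1^1 = -1.
(a,b)_2: α=-2, β=-2; u≡5, v≡7 (mod 8); ε(u)ε(v)=0·1, αω(v)=-2·0, βω(u)=-2·1; sum ≡ 0  ⇒  +1.
(a,b)_∞: sgn(16269)=+, sgn(1480479)=+, so +1.
(a,b)_29: α=1, u≡10; β=3, v≡17 (mod 29); (10|29)=-1, (17|29)=-1; sign (−1)^0·-1^3·-1^1 = +1.
(a,b)_17: α=3, u≡14; β=5, v≡15 (mod 17); (14|17)=-1, (15|17)=+1; sign (−1)^0·-1^5·+1^3 = -1.
(a,b)_7: α=-4, u≡1; β=-5, v≡3 (mod 7); (1|7)=+1, (3|7)=-1; sign (−1)^0·+1^-5·-1^-4 = +1.
(a,b)_13: α=0, u≡11; β=1, v≡3 (mod 13); (11|13)=-1, (3|13)=+1; sign (−1)^0·-1^1·+1^0 = -1.
Ram(16269, 1480479) = {3, 11, 13, 17}; no ℚ_3-point on the conic.

[3, 11, 13, 17]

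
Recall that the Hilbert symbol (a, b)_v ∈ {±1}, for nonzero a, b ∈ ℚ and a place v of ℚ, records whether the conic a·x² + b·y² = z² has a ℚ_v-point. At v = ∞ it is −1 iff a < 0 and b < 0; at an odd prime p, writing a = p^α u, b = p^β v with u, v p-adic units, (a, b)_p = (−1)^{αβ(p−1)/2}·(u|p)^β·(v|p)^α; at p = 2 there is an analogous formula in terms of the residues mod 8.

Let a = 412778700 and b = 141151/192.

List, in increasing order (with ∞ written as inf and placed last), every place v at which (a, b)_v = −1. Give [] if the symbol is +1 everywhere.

(a, b) ≡ (3, 1173) mod (ℚ^×)²; places V = {2, 3, 5, 17, 19, 23, ∞}.
(a,b)_19: α=0, u≡14; β=2, v≡15 (mod 19); (14|19)=-1, (15|19)=-1; sign (−1)^0·-1^2·-1^0 = +1.
(a,b)_23: α=2, u≡2; β=1, v≡11 (mod 23); (2|23)=+1, (11|23)=-1; sign (−1)^0·+1^1·-1^2 = +1.
(a,b)_5: α=2, u≡3; β=0, v≡3 (mod 5); (3|5)=-1, (3|5)=-1; sign (−1)^0·-1^0·-1^2 = +1.
(a,b)_2: α=2, β=-6; u≡3, v≡5 (mod 8); ε(u)ε(v)=1·0, αω(v)=2·1, βω(u)=-6·1; sum ≡ 0  ⇒  +1.
(a,b)_17: α=2, u≡11; β=1, v≡15 (mod 17); (11|17)=-1, (15|17)=+1; sign (−1)^0·-1^1·+1^2 = -1.
(a,b)_∞: sgn(3)=+, sgn(1173)=+, so +1.
(a,b)_3: α=3, u≡1; β=-1, v≡1 (mod 3); (1|3)=+1, (1|3)=+1; sign (−1)^1·+1^-1·+1^3 = -1.
Ram(3, 1173) = {3, 17}; no ℚ_3-point on the conic.

[3, 17]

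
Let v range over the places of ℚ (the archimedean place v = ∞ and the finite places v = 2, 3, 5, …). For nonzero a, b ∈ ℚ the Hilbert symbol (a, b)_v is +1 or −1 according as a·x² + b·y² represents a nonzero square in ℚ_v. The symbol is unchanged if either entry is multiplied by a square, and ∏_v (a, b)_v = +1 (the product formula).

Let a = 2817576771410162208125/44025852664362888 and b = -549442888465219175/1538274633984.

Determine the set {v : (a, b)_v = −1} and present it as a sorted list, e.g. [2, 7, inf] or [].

Mod squares: a ≡ 11914, b ≡ -113183. Check v ∈ {∞, 2, 3, 5, 7, 11, 17, 19, 23, 29, 37}.
v=23: a=23^7·(≡6), b=23^5·(≡3) mod 23; (6|23)=+1, (3|23)=+1; (−1)^{7·5·11}·(+1)^5·(+1)^7 = -1.
v=3: a=3^-12·(≡1), b=3^-10·(≡1) mod 3; (1|3)=+1, (1|3)=+1; (−1)^{-12·-10·1}·(+1)^-10·(+1)^-12 = +1.
v=2: v_2(a)=-3, v_2(b)=-8; units ≡ 5, 1 (mod 8); ε·ε+αω+βω = 0·0+-3·0+-8·1 ≡ 0  ⇒  (a,b)_2 = +1.
v=∞: 11914 > 0 and -113183 < 0  ⇒  (a,b)_∞ = +1.
v=5: a=5^4·(≡1), b=5^2·(≡2) mod 5; (1|5)=+1, (2|5)=-1; (−1)^{4·2·2}·(+1)^2·(-1)^4 = +1.
v=7: a=7^3·(≡2), b=7^5·(≡4) mod 7; (2|7)=+1, (4|7)=+1; (−1)^{3·5·3}·(+1)^5·(+1)^3 = -1.
v=37: a=37^1·(≡4), b=37^1·(≡30) mod 37; (4|37)=+1, (30|37)=+1; (−1)^{1·1·18}·(+1)^1·(+1)^1 = +1.
v=19: a=19^2·(≡11), b=19^1·(≡16) mod 19; (11|19)=+1, (16|19)=+1; (−1)^{2·1·9}·(+1)^1·(+1)^2 = +1.
v=17: a=17^2·(≡5), b=17^2·(≡3) mod 17; (5|17)=-1, (3|17)=-1; (−1)^{2·2·8}·(-1)^2·(-1)^2 = +1.
v=29: a=29^-4·(≡20), b=29^-2·(≡20) mod 29; (20|29)=+1, (20|29)=+1; (−1)^{-4·-2·14}·(+1)^-2·(+1)^-4 = +1.
v=11: a=11^-4·(≡9), b=11^-2·(≡6) mod 11; (9|11)=+1, (6|11)=-1; (−1)^{-4·-2·5}·(+1)^-2·(-1)^-4 = +1.
Ram(11914, -113183) = {7, 23}; no ℚ_7-point on the conic.

[7, 23]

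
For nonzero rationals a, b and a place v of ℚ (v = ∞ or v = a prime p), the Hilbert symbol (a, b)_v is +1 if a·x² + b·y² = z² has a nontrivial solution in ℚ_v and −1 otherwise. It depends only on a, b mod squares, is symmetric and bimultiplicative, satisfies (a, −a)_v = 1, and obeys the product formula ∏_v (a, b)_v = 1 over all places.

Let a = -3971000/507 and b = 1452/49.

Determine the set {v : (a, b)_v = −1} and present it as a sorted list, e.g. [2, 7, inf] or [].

Mod squares: a ≡ -330, b ≡ 3. Check v ∈ {∞, 2, 3, 5, 7, 11, 13, 19}.
v=7: a=7^0·(≡3), b=7^-2·(≡3) mod 7; (3|7)=-1, (3|7)=-1; (−1)^{0·-2·3}·(-1)^-2·(-1)^0 = +1.
v=13: a=13^-2·(≡2), b=13^0·(≡10) mod 13; (2|13)=-1, (10|13)=+1; (−1)^{-2·0·6}·(-1)^0·(+1)^-2 = +1.
v=3: a=3^-1·(≡1), b=3^1·(≡1) mod 3; (1|3)=+1, (1|3)=+1; (−1)^{-1·1·1}·(+1)^1·(+1)^-1 = -1.
v=5: a=5^3·(≡1), b=5^0·(≡3) mod 5; (1|5)=+1, (3|5)=-1; (−1)^{3·0·2}·(+1)^0·(-1)^3 = -1.
v=∞: -330 < 0 and 3 > 0  ⇒  (a,b)_∞ = +1.
v=19: a=19^2·(≡3), b=19^0·(≡18) mod 19; (3|19)=-1, (18|19)=-1; (−1)^{2·0·9}·(-1)^0·(-1)^2 = +1.
v=2: v_2(a)=3, v_2(b)=2; units ≡ 3, 3 (mod 8); ε·ε+αω+βω = 1·1+3·1+2·1 ≡ 0  ⇒  (a,b)_2 = +1.
v=11: a=11^1·(≡9), b=11^2·(≡9) mod 11; (9|11)=+1, (9|11)=+1; (−1)^{1·2·5}·(+1)^2·(+1)^1 = +1.
Ram(-330, 3) = {3, 5}; no ℚ_3-point on the conic.

[3, 5]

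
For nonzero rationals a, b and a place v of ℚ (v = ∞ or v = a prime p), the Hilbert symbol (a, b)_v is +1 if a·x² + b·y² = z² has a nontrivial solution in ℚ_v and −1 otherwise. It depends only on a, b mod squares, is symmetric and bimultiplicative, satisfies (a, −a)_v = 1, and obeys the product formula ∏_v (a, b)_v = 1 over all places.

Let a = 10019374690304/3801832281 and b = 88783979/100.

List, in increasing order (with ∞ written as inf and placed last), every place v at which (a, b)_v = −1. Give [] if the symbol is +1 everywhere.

[2, 19, 23, 29]

Mod squares: a ≡ 551, b ≡ 851. Check v ∈ {∞, 2, 3, 5, 7, 13, 17, 19, 23, 29, 31, 37, 43}.
v=3: a=3^-4·(≡2), b=3^0·(≡2) mod 3; (2|3)=-1, (2|3)=-1; (−1)^{-4·0·1}·(-1)^0·(-1)^-4 = +1.
v=7: a=7^4·(≡6), b=7^0·(≡2) mod 7; (6|7)=-1, (2|7)=+1; (−1)^{4·0·3}·(-1)^0·(+1)^4 = +1.
v=13: a=13^-2·(≡11), b=13^0·(≡7) mod 13; (11|13)=-1, (7|13)=-1; (−1)^{-2·0·6}·(-1)^0·(-1)^-2 = +1.
v=5: a=5^0·(≡4), b=5^-2·(≡1) mod 5; (4|5)=+1, (1|5)=+1; (−1)^{0·-2·2}·(+1)^-2·(+1)^0 = +1.
v=29: a=29^1·(≡10), b=29^0·(≡19) mod 29; (10|29)=-1, (19|29)=-1; (−1)^{1·0·14}·(-1)^0·(-1)^1 = -1.
v=17: a=17^-2·(≡5), b=17^2·(≡15) mod 17; (5|17)=-1, (15|17)=+1; (−1)^{-2·2·8}·(-1)^2·(+1)^-2 = +1.
v=∞: 551 > 0 and 851 > 0  ⇒  (a,b)_∞ = +1.
v=23: a=23^0·(≡10), b=23^1·(≡19) mod 23; (10|23)=-1, (19|23)=-1; (−1)^{0·1·11}·(-1)^1·(-1)^0 = -1.
v=43: a=43^2·(≡35), b=43^0·(≡39) mod 43; (35|43)=+1, (39|43)=-1; (−1)^{2·0·21}·(+1)^0·(-1)^2 = +1.
v=2: v_2(a)=12, v_2(b)=-2; units ≡ 7, 3 (mod 8); ε·ε+αω+βω = 1·1+12·1+-2·0 ≡ 1  ⇒  (a,b)_2 = -1.
v=31: a=31^-2·(≡15), b=31^0·(≡28) mod 31; (15|31)=-1, (28|31)=+1; (−1)^{-2·0·15}·(-1)^0·(+1)^-2 = +1.
v=19: a=19^1·(≡18), b=19^2·(≡12) mod 19; (18|19)=-1, (12|19)=-1; (−1)^{1·2·9}·(-1)^2·(-1)^1 = -1.
v=37: a=37^0·(≡33), b=37^1·(≡23) mod 37; (33|37)=+1, (23|37)=-1; (−1)^{0·1·18}·(+1)^1·(-1)^0 = +1.
|Ram(551, 851)| = 4, even; anisotropic at {2, 19, 23, 29}.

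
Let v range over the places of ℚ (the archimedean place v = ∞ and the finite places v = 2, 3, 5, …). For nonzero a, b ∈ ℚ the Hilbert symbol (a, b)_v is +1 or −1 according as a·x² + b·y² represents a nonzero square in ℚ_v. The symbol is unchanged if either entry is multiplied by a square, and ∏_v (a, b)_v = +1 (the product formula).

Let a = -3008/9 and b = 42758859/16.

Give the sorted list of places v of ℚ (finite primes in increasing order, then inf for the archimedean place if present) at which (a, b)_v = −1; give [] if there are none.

Mod squares: a ≡ -47, b ≡ 2091. Check v ∈ {∞, 2, 3, 11, 13, 17, 41, 47}.
v=2: v_2(a)=6, v_2(b)=-4; units ≡ 1, 3 (mod 8); ε·ε+αω+βω = 0·1+6·1+-4·0 ≡ 0  ⇒  (a,b)_2 = +1.
v=13: a=13^0·(≡11), b=13^2·(≡6) mod 13; (11|13)=-1, (6|13)=-1; (−1)^{0·2·6}·(-1)^2·(-1)^0 = +1.
v=11: a=11^0·(≡8), b=11^2·(≡3) mod 11; (8|11)=-1, (3|11)=+1; (−1)^{0·2·5}·(-1)^2·(+1)^0 = +1.
v=17: a=17^0·(≡2), b=17^1·(≡8) mod 17; (2|17)=+1, (8|17)=+1; (−1)^{0·1·8}·(+1)^1·(+1)^0 = +1.
v=3: a=3^-2·(≡1), b=3^1·(≡1) mod 3; (1|3)=+1, (1|3)=+1; (−1)^{-2·1·1}·(+1)^1·(+1)^-2 = +1.
v=41: a=41^0·(≡12), b=41^1·(≡4) mod 41; (12|41)=-1, (4|41)=+1; (−1)^{0·1·20}·(-1)^1·(+1)^0 = -1.
v=47: a=47^1·(≡19), b=47^0·(≡41) mod 47; (19|47)=-1, (41|47)=-1; (−1)^{1·0·23}·(-1)^0·(-1)^1 = -1.
v=∞: -47 < 0 and 2091 > 0  ⇒  (a,b)_∞ = +1.
|Ram(-47, 2091)| = 2, even; anisotropic at {41, 47}.

[41, 47]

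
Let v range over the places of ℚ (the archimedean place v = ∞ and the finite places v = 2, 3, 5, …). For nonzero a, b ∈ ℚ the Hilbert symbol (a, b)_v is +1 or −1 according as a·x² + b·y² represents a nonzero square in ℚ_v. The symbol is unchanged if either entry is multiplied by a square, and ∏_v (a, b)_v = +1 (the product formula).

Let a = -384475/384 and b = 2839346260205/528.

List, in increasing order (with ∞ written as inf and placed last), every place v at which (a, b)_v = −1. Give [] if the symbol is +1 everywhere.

Mod squares: a ≡ -546, b ≡ 165. Check v ∈ {∞, 2, 3, 5, 7, 11, 13}.
v=7: a=7^1·(≡3), b=7^6·(≡4) mod 7; (3|7)=-1, (4|7)=+1; (−1)^{1·6·3}·(-1)^6·(+1)^1 = +1.
v=13: a=13^3·(≡1), b=13^6·(≡1) mod 13; (1|13)=+1, (1|13)=+1; (−1)^{3·6·6}·(+1)^6·(+1)^3 = +1.
v=3: a=3^-1·(≡1), b=3^-1·(≡1) mod 3; (1|3)=+1, (1|3)=+1; (−1)^{-1·-1·1}·(+1)^-1·(+1)^-1 = -1.
v=2: v_2(a)=-7, v_2(b)=-4; units ≡ 7, 5 (mod 8); ε·ε+αω+βω = 1·0+-7·1+-4·0 ≡ 1  ⇒  (a,b)_2 = -1.
v=∞: -546 < 0 and 165 > 0  ⇒  (a,b)_∞ = +1.
v=11: a=11^0·(≡3), b=11^-1·(≡1) mod 11; (3|11)=+1, (1|11)=+1; (−1)^{0·-1·5}·(+1)^-1·(+1)^0 = +1.
v=5: a=5^2·(≡4), b=5^1·(≡2) mod 5; (4|5)=+1, (2|5)=-1; (−1)^{2·1·2}·(+1)^1·(-1)^2 = +1.
Ram(-546, 165) = {2, 3}; no ℚ_2-point on the conic.

[2, 3]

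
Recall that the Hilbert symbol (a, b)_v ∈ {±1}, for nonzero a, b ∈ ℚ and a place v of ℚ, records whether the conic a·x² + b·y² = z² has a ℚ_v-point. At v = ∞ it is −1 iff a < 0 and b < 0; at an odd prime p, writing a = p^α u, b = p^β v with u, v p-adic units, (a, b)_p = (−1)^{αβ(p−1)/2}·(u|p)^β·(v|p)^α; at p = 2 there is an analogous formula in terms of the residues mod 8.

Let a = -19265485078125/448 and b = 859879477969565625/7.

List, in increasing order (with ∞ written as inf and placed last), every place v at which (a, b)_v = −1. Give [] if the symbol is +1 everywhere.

(a, b) ≡ (-19635, 7735) mod (ℚ^×)²; places V = {2, 3, 5, 7, 11, 13, 17, ∞}.
(a,b)_13: α=2, u≡6; β=3, v≡10 (mod 13); (6|13)=-1, (10|13)=+1; sign (−1)^0·-1^3·+1^2 = -1.
(a,b)_17: α=3, u≡2; β=5, v≡2 (mod 17); (2|17)=+1, (2|17)=+1; sign (−1)^0·+1^5·+1^3 = +1.
(a,b)_11: α=1, u≡8; β=2, v≡6 (mod 11); (8|11)=-1, (6|11)=-1; sign (−1)^0·-1^2·-1^1 = -1.
(a,b)_3: α=3, u≡1; β=6, v≡1 (mod 3); (1|3)=+1, (1|3)=+1; sign (−1)^0·+1^6·+1^3 = +1.
(a,b)_∞: sgn(-19635)=−, sgn(7735)=+, so +1.
(a,b)_5: α=7, u≡2; β=5, v≡3 (mod 5); (2|5)=-1, (3|5)=-1; sign (−1)^0·-1^5·-1^7 = +1.
(a,b)_2: α=-6, β=0; u≡5, v≡7 (mod 8); ε(u)ε(v)=0·1, αω(v)=-6·0, βω(u)=0·1; sum ≡ 0  ⇒  +1.
(a,b)_7: α=-1, u≡1; β=-1, v≡5 (mod 7); (1|7)=+1, (5|7)=-1; sign (−1)^1·+1^-1·-1^-1 = +1.
Ram(-19635, 7735) = {11, 13}; no ℚ_11-point on the conic.

[11, 13]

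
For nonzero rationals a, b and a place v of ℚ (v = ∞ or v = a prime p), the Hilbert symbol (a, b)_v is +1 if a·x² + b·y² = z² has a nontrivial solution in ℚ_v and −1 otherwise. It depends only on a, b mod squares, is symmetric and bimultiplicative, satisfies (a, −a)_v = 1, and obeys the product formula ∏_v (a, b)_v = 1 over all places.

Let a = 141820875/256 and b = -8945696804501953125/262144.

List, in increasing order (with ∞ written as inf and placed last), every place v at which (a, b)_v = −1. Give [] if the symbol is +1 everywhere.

[2, 3, 23, 29]

(a, b) ≡ (70035, -4669) mod (ℚ^×)²; places V = {2, 3, 5, 7, 23, 29, ∞}.
(a,b)_5: α=3, u≡2; β=10, v≡1 (mod 5); (2|5)=-1, (1|5)=+1; sign (−1)^0·-1^10·+1^3 = +1.
(a,b)_7: α=1, u≡1; β=3, v≡3 (mod 7); (1|7)=+1, (3|7)=-1; sign (−1)^1·+1^3·-1^1 = +1.
(a,b)_2: α=-8, β=-18; u≡3, v≡3 (mod 8); ε(u)ε(v)=1·1, αω(v)=-8·1, βω(u)=-18·1; sum ≡ 1  ⇒  -1.
(a,b)_29: α=1, u≡8; β=3, v≡28 (mod 29); (8|29)=-1, (28|29)=+1; sign (−1)^0·-1^3·+1^1 = -1.
(a,b)_23: α=1, u≡3; β=3, v≡6 (mod 23); (3|23)=+1, (6|23)=+1; sign (−1)^1·+1^3·+1^1 = -1.
(a,b)_3: α=5, u≡2; β=2, v≡2 (mod 3); (2|3)=-1, (2|3)=-1; sign (−1)^0·-1^2·-1^5 = -1.
(a,b)_∞: sgn(70035)=+, sgn(-4669)=−, so +1.
|Ram(70035, -4669)| = 4, even; anisotropic at {2, 3, 23, 29}.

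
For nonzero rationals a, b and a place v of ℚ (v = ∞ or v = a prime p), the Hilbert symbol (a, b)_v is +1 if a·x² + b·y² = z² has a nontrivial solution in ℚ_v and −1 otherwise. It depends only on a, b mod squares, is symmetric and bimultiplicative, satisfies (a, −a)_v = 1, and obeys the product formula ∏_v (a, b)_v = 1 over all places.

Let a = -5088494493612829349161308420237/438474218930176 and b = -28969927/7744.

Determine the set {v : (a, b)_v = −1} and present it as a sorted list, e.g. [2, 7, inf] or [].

[3, 19, 37, inf]

Mod squares: a ≡ -457653, b ≡ -703. Check v ∈ {∞, 2, 3, 7, 11, 13, 19, 29, 31, 37}.
v=∞: -457653 < 0 and -703 < 0  ⇒  (a,b)_∞ = -1.
v=19: a=19^3·(≡4), b=19^1·(≡5) mod 19; (4|19)=+1, (5|19)=+1; (−1)^{3·1·9}·(+1)^1·(+1)^3 = -1.
v=2: v_2(a)=-20, v_2(b)=-6; units ≡ 3, 1 (mod 8); ε·ε+αω+βω = 1·0+-20·0+-6·1 ≡ 0  ⇒  (a,b)_2 = +1.
v=37: a=37^3·(≡33), b=37^1·(≡29) mod 37; (33|37)=+1, (29|37)=-1; (−1)^{3·1·18}·(+1)^1·(-1)^3 = -1.
v=31: a=31^1·(≡13), b=31^0·(≡4) mod 31; (13|31)=-1, (4|31)=+1; (−1)^{1·0·15}·(-1)^0·(+1)^1 = +1.
v=11: a=11^-4·(≡6), b=11^-2·(≡4) mod 11; (6|11)=-1, (4|11)=+1; (−1)^{-4·-2·5}·(-1)^-2·(+1)^-4 = +1.
v=13: a=13^-4·(≡12), b=13^0·(≡3) mod 13; (12|13)=+1, (3|13)=+1; (−1)^{-4·0·6}·(+1)^0·(+1)^-4 = +1.
v=3: a=3^9·(≡2), b=3^0·(≡2) mod 3; (2|3)=-1, (2|3)=-1; (−1)^{9·0·1}·(-1)^0·(-1)^9 = -1.
v=29: a=29^6·(≡7), b=29^2·(≡5) mod 29; (7|29)=+1, (5|29)=+1; (−1)^{6·2·14}·(+1)^2·(+1)^6 = +1.
v=7: a=7^9·(≡2), b=7^2·(≡2) mod 7; (2|7)=+1, (2|7)=+1; (−1)^{9·2·3}·(+1)^2·(+1)^9 = +1.
|Ram(-457653, -703)| = 4, even; anisotropic at {3, 19, 37, ∞}.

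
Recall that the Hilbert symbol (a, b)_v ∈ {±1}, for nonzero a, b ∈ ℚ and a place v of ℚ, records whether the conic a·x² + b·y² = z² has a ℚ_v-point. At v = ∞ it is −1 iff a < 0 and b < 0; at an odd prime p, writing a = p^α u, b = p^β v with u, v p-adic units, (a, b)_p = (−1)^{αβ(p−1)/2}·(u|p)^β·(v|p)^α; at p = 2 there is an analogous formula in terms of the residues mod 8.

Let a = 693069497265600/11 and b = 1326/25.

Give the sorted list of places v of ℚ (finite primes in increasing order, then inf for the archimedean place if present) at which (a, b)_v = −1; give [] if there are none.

[2, 7, 11, 17]

Mod squares: a ≡ 1309, b ≡ 1326. Check v ∈ {∞, 2, 3, 5, 7, 11, 13, 17}.
v=∞: 1309 > 0 and 1326 > 0  ⇒  (a,b)_∞ = +1.
v=2: v_2(a)=6, v_2(b)=1; units ≡ 5, 7 (mod 8); ε·ε+αω+βω = 0·1+6·0+1·1 ≡ 1  ⇒  (a,b)_2 = -1.
v=17: a=17^3·(≡8), b=17^1·(≡14) mod 17; (8|17)=+1, (14|17)=-1; (−1)^{3·1·8}·(+1)^1·(-1)^3 = -1.
v=11: a=11^-1·(≡4), b=11^0·(≡2) mod 11; (4|11)=+1, (2|11)=-1; (−1)^{-1·0·5}·(+1)^0·(-1)^-1 = -1.
v=7: a=7^3·(≡5), b=7^0·(≡6) mod 7; (5|7)=-1, (6|7)=-1; (−1)^{3·0·3}·(-1)^0·(-1)^3 = -1.
v=13: a=13^4·(≡3), b=13^1·(≡2) mod 13; (3|13)=+1, (2|13)=-1; (−1)^{4·1·6}·(+1)^1·(-1)^4 = +1.
v=3: a=3^2·(≡1), b=3^1·(≡1) mod 3; (1|3)=+1, (1|3)=+1; (−1)^{2·1·1}·(+1)^1·(+1)^2 = +1.
v=5: a=5^2·(≡4), b=5^-2·(≡1) mod 5; (4|5)=+1, (1|5)=+1; (−1)^{2·-2·2}·(+1)^-2·(+1)^2 = +1.
(1309, 1326 / ℚ) ramifies at {2, 7, 11, 17}: a division algebra.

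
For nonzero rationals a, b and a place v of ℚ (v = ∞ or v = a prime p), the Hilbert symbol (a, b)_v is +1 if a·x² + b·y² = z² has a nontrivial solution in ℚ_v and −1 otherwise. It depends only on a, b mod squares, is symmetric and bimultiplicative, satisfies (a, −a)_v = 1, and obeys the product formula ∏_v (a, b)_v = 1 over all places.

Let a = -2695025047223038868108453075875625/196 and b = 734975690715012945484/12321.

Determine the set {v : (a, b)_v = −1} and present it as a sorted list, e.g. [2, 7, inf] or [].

Mod squares: a ≡ -1339481, b ≡ 121771. Check v ∈ {∞, 2, 3, 5, 7, 11, 13, 17, 19, 29, 37}.
v=3: a=3^0·(≡1), b=3^-2·(≡1) mod 3; (1|3)=+1, (1|3)=+1; (−1)^{0·-2·1}·(+1)^-2·(+1)^0 = +1.
v=19: a=19^5·(≡18), b=19^3·(≡16) mod 19; (18|19)=-1, (16|19)=+1; (−1)^{5·3·9}·(-1)^3·(+1)^5 = +1.
v=13: a=13^5·(≡1), b=13^3·(≡7) mod 13; (1|13)=+1, (7|13)=-1; (−1)^{5·3·6}·(+1)^3·(-1)^5 = -1.
v=11: a=11^5·(≡10), b=11^2·(≡9) mod 11; (10|11)=-1, (9|11)=+1; (−1)^{5·2·5}·(-1)^2·(+1)^5 = +1.
v=7: a=7^-2·(≡1), b=7^0·(≡6) mod 7; (1|7)=+1, (6|7)=-1; (−1)^{-2·0·3}·(+1)^0·(-1)^-2 = +1.
v=29: a=29^5·(≡17), b=29^5·(≡7) mod 29; (17|29)=-1, (7|29)=+1; (−1)^{5·5·14}·(-1)^5·(+1)^5 = -1.
v=17: a=17^5·(≡16), b=17^3·(≡12) mod 17; (16|17)=+1, (12|17)=-1; (−1)^{5·3·8}·(+1)^3·(-1)^5 = -1.
v=37: a=37^0·(≡10), b=37^-2·(≡21) mod 37; (10|37)=+1, (21|37)=+1; (−1)^{0·-2·18}·(+1)^-2·(+1)^0 = +1.
v=5: a=5^4·(≡4), b=5^0·(≡4) mod 5; (4|5)=+1, (4|5)=+1; (−1)^{4·0·2}·(+1)^0·(+1)^4 = +1.
v=∞: -1339481 < 0 and 121771 > 0  ⇒  (a,b)_∞ = +1.
v=2: v_2(a)=-2, v_2(b)=2; units ≡ 7, 3 (mod 8); ε·ε+αω+βω = 1·1+-2·1+2·0 ≡ 1  ⇒  (a,b)_2 = -1.
Ram(-1339481, 121771) = {2, 13, 17, 29}; no ℚ_2-point on the conic.

[2, 13, 17, 29]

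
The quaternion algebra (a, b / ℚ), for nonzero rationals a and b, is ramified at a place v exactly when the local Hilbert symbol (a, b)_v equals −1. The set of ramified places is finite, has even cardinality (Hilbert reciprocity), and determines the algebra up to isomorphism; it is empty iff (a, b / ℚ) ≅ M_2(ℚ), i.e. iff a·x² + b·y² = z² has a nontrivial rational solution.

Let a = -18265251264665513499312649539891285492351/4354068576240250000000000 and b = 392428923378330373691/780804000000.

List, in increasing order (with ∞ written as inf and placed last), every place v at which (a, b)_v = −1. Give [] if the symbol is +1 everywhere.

[17, 31, 37, 43]

Mod squares: a ≡ -1591, b ≡ 799459. Check v ∈ {∞, 2, 3, 5, 7, 13, 17, 19, 23, 29, 31, 37, 41, 43}.
v=∞: -1591 < 0 and 799459 > 0  ⇒  (a,b)_∞ = +1.
v=7: a=7^-6·(≡6), b=7^0·(≡3) mod 7; (6|7)=-1, (3|7)=-1; (−1)^{-6·0·3}·(-1)^0·(-1)^-6 = +1.
v=19: a=19^10·(≡9), b=19^6·(≡2) mod 19; (9|19)=+1, (2|19)=-1; (−1)^{10·6·9}·(+1)^6·(-1)^10 = +1.
v=23: a=23^-6·(≡11), b=23^-2·(≡8) mod 23; (11|23)=-1, (8|23)=+1; (−1)^{-6·-2·11}·(-1)^-2·(+1)^-6 = +1.
v=37: a=37^5·(≡22), b=37^3·(≡1) mod 37; (22|37)=-1, (1|37)=+1; (−1)^{5·3·18}·(-1)^3·(+1)^5 = -1.
v=2: v_2(a)=-10, v_2(b)=-8; units ≡ 1, 3 (mod 8); ε·ε+αω+βω = 0·1+-10·1+-8·0 ≡ 0  ⇒  (a,b)_2 = +1.
v=17: a=17^2·(≡7), b=17^1·(≡10) mod 17; (7|17)=-1, (10|17)=-1; (−1)^{2·1·8}·(-1)^1·(-1)^2 = -1.
v=41: a=41^0·(≡21), b=41^-1·(≡11) mod 41; (21|41)=+1, (11|41)=-1; (−1)^{0·-1·20}·(+1)^-1·(-1)^0 = +1.
v=3: a=3^4·(≡2), b=3^-2·(≡1) mod 3; (2|3)=-1, (1|3)=+1; (−1)^{4·-2·1}·(-1)^-2·(+1)^4 = +1.
v=5: a=5^-12·(≡1), b=5^-6·(≡1) mod 5; (1|5)=+1, (1|5)=+1; (−1)^{-12·-6·2}·(+1)^-6·(+1)^-12 = +1.
v=43: a=43^3·(≡40), b=43^2·(≡39) mod 43; (40|43)=+1, (39|43)=-1; (−1)^{3·2·21}·(+1)^2·(-1)^3 = -1.
v=29: a=29^2·(≡20), b=29^0·(≡6) mod 29; (20|29)=+1, (6|29)=+1; (−1)^{2·0·14}·(+1)^0·(+1)^2 = +1.
v=31: a=31^2·(≡22), b=31^1·(≡2) mod 31; (22|31)=-1, (2|31)=+1; (−1)^{2·1·15}·(-1)^1·(+1)^2 = -1.
v=13: a=13^4·(≡11), b=13^2·(≡7) mod 13; (11|13)=-1, (7|13)=-1; (−1)^{4·2·6}·(-1)^2·(-1)^4 = +1.
|Ram(-1591, 799459)| = 4, even; anisotropic at {17, 31, 37, 43}.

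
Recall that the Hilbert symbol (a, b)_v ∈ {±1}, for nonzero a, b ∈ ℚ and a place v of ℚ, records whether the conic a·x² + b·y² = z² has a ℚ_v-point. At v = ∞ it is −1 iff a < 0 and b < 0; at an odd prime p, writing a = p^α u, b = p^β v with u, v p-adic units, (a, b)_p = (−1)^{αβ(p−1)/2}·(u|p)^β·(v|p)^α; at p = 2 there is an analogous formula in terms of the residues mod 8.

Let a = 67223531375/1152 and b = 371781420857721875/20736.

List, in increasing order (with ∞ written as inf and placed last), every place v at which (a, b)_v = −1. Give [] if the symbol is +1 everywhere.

(a, b) ≡ (910, 12155) mod (ℚ^×)²; places V = {2, 3, 5, 7, 11, 13, 17, ∞}.
(a,b)_3: α=-2, u≡1; β=-4, v≡2 (mod 3); (1|3)=+1, (2|3)=-1; sign (−1)^0·+1^-4·-1^-2 = +1.
(a,b)_17: α=2, u≡1; β=3, v≡13 (mod 17); (1|17)=+1, (13|17)=+1; sign (−1)^0·+1^3·+1^2 = +1.
(a,b)_7: α=1, u≡1; β=2, v≡5 (mod 7); (1|7)=+1, (5|7)=-1; sign (−1)^0·+1^2·-1^1 = -1.
(a,b)_2: α=-7, β=-8; u≡7, v≡3 (mod 8); ε(u)ε(v)=1·1, αω(v)=-7·1, βω(u)=-8·0; sum ≡ 0  ⇒  +1.
(a,b)_11: α=2, u≡7; β=3, v≡9 (mod 11); (7|11)=-1, (9|11)=+1; sign (−1)^0·-1^3·+1^2 = -1.
(a,b)_∞: sgn(910)=+, sgn(12155)=+, so +1.
(a,b)_5: α=3, u≡3; β=5, v≡1 (mod 5); (3|5)=-1, (1|5)=+1; sign (−1)^0·-1^5·+1^3 = -1.
(a,b)_13: α=3, u≡6; β=5, v≡10 (mod 13); (6|13)=-1, (10|13)=+1; sign (−1)^0·-1^5·+1^3 = -1.
|Ram(910, 12155)| = 4, even; anisotropic at {5, 7, 11, 13}.

[5, 7, 11, 13]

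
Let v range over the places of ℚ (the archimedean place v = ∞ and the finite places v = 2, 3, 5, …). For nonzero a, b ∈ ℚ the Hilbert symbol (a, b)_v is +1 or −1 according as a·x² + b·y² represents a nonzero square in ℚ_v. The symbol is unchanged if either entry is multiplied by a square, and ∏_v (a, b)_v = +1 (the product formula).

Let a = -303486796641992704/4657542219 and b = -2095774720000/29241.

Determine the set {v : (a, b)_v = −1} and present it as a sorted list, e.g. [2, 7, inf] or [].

[11, 23, 37, inf]

(a, b) ≡ (-243386, -598) mod (ℚ^×)²; places V = {2, 3, 5, 11, 13, 17, 19, 23, 37, ∞}.
(a,b)_2: α=17, β=13; u≡3, v≡5 (mod 8); ε(u)ε(v)=1·0, αω(v)=17·1, βω(u)=13·1; sum ≡ 0  ⇒  +1.
(a,b)_11: α=-1, u≡8; β=0, v≡2 (mod 11); (8|11)=-1, (2|11)=-1; sign (−1)^0·-1^0·-1^-1 = -1.
(a,b)_19: α=-6, u≡17; β=-2, v≡13 (mod 19); (17|19)=+1, (13|19)=-1; sign (−1)^0·+1^-2·-1^-6 = +1.
(a,b)_23: α=3, u≡20; β=1, v≡10 (mod 23); (20|23)=-1, (10|23)=-1; sign (−1)^1·-1^1·-1^3 = -1.
(a,b)_3: α=-2, u≡1; β=-4, v≡2 (mod 3); (1|3)=+1, (2|3)=-1; sign (−1)^0·+1^-4·-1^-2 = +1.
(a,b)_17: α=2, u≡12; β=0, v≡11 (mod 17); (12|17)=-1, (11|17)=-1; sign (−1)^0·-1^0·-1^2 = +1.
(a,b)_5: α=0, u≡4; β=4, v≡3 (mod 5); (4|5)=+1, (3|5)=-1; sign (−1)^0·+1^4·-1^0 = +1.
(a,b)_37: α=3, u≡24; β=2, v≡13 (mod 37); (24|37)=-1, (13|37)=-1; sign (−1)^0·-1^2·-1^3 = -1.
(a,b)_∞: sgn(-243386)=−, sgn(-598)=−, so -1.
(a,b)_13: α=1, u≡5; β=1, v≡6 (mod 13); (5|13)=-1, (6|13)=-1; sign (−1)^0·-1^1·-1^1 = +1.
Ram(-243386, -598) = {11, 23, 37, ∞}; no ℚ_11-point on the conic.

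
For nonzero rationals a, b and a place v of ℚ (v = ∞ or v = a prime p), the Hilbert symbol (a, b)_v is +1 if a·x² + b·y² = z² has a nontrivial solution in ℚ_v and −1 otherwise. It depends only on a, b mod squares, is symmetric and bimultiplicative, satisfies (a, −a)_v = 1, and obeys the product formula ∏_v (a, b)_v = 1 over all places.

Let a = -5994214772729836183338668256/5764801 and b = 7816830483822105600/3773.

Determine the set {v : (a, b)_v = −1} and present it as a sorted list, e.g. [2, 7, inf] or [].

[7, 37]

Mod squares: a ≡ -158286, b ≡ 2233. Check v ∈ {∞, 2, 3, 5, 7, 11, 23, 29, 31, 37, 41, 47}.
v=23: a=23^3·(≡9), b=23^2·(≡6) mod 23; (9|23)=+1, (6|23)=+1; (−1)^{3·2·11}·(+1)^2·(+1)^3 = +1.
v=11: a=11^2·(≡3), b=11^-1·(≡4) mod 11; (3|11)=+1, (4|11)=+1; (−1)^{2·-1·5}·(+1)^-1·(+1)^2 = +1.
v=7: a=7^-8·(≡3), b=7^-3·(≡2) mod 7; (3|7)=-1, (2|7)=+1; (−1)^{-8·-3·3}·(-1)^-3·(+1)^-8 = -1.
v=41: a=41^2·(≡17), b=41^2·(≡24) mod 41; (17|41)=-1, (24|41)=-1; (−1)^{2·2·20}·(-1)^2·(-1)^2 = +1.
v=37: a=37^3·(≡19), b=37^2·(≡35) mod 37; (19|37)=-1, (35|37)=-1; (−1)^{3·2·18}·(-1)^2·(-1)^3 = -1.
v=∞: -158286 < 0 and 2233 > 0  ⇒  (a,b)_∞ = +1.
v=29: a=29^2·(≡7), b=29^1·(≡19) mod 29; (7|29)=+1, (19|29)=-1; (−1)^{2·1·14}·(+1)^1·(-1)^2 = +1.
v=5: a=5^0·(≡4), b=5^2·(≡3) mod 5; (4|5)=+1, (3|5)=-1; (−1)^{0·2·2}·(+1)^2·(-1)^0 = +1.
v=3: a=3^3·(≡2), b=3^2·(≡1) mod 3; (2|3)=-1, (1|3)=+1; (−1)^{3·2·1}·(-1)^2·(+1)^3 = +1.
v=2: v_2(a)=5, v_2(b)=10; units ≡ 1, 1 (mod 8); ε·ε+αω+βω = 0·0+5·0+10·0 ≡ 0  ⇒  (a,b)_2 = +1.
v=47: a=47^2·(≡44), b=47^0·(≡8) mod 47; (44|47)=-1, (8|47)=+1; (−1)^{2·0·23}·(-1)^0·(+1)^2 = +1.
v=31: a=31^3·(≡2), b=31^2·(≡28) mod 31; (2|31)=+1, (28|31)=+1; (−1)^{3·2·15}·(+1)^2·(+1)^3 = +1.
|Ram(-158286, 2233)| = 2, even; anisotropic at {7, 37}.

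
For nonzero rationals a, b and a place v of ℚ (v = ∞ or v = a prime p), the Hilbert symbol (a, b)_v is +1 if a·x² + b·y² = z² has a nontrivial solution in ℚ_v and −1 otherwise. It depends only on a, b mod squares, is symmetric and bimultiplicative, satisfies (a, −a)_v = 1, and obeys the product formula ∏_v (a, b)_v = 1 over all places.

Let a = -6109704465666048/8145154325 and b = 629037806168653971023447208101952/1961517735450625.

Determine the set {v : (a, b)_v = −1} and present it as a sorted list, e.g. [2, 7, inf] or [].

[3, 7, 11, 13, 29, 53]

Mod squares: a ≡ -3927884961, b ≡ 1113. Check v ∈ {∞, 2, 3, 5, 7, 11, 13, 17, 19, 23, 29, 37, 53}.
v=∞: -3927884961 < 0 and 1113 > 0  ⇒  (a,b)_∞ = +1.
v=19: a=19^2·(≡11), b=19^4·(≡4) mod 19; (11|19)=+1, (4|19)=+1; (−1)^{2·4·9}·(+1)^4·(+1)^2 = +1.
v=29: a=29^1·(≡12), b=29^2·(≡18) mod 29; (12|29)=-1, (18|29)=-1; (−1)^{1·2·14}·(-1)^2·(-1)^1 = -1.
v=5: a=5^-2·(≡4), b=5^-4·(≡2) mod 5; (4|5)=+1, (2|5)=-1; (−1)^{-2·-4·2}·(+1)^-4·(-1)^-2 = +1.
v=2: v_2(a)=12, v_2(b)=6; units ≡ 7, 1 (mod 8); ε·ε+αω+βω = 1·0+12·0+6·0 ≡ 0  ⇒  (a,b)_2 = +1.
v=53: a=53^1·(≡43), b=53^3·(≡2) mod 53; (43|53)=+1, (2|53)=-1; (−1)^{1·3·26}·(+1)^3·(-1)^1 = -1.
v=17: a=17^-2·(≡16), b=17^0·(≡1) mod 17; (16|17)=+1, (1|17)=+1; (−1)^{-2·0·8}·(+1)^0·(+1)^-2 = +1.
v=11: a=11^-5·(≡9), b=11^-12·(≡2) mod 11; (9|11)=+1, (2|11)=-1; (−1)^{-5·-12·5}·(+1)^-12·(-1)^-5 = -1.
v=13: a=13^1·(≡2), b=13^2·(≡6) mod 13; (2|13)=-1, (6|13)=-1; (−1)^{1·2·6}·(-1)^2·(-1)^1 = -1.
v=3: a=3^5·(≡2), b=3^15·(≡2) mod 3; (2|3)=-1, (2|3)=-1; (−1)^{5·15·1}·(-1)^15·(-1)^5 = -1.
v=37: a=37^1·(≡8), b=37^2·(≡28) mod 37; (8|37)=-1, (28|37)=+1; (−1)^{1·2·18}·(-1)^2·(+1)^1 = +1.
v=23: a=23^1·(≡20), b=23^2·(≡2) mod 23; (20|23)=-1, (2|23)=+1; (−1)^{1·2·11}·(-1)^2·(+1)^1 = +1.
v=7: a=7^-1·(≡6), b=7^3·(≡5) mod 7; (6|7)=-1, (5|7)=-1; (−1)^{-1·3·3}·(-1)^3·(-1)^-1 = -1.
(-3927884961, 1113 / ℚ) ramifies at {3, 7, 11, 13, 29, 53}: a division algebra.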